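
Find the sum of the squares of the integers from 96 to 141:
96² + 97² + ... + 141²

Use ∑_{k=1}^{n} k² = n(n+1)(2n+1)/6, then subtract the first 95 terms.
∑_{k=1}^{141} k² = 141×142×283/6 = 944371
∑_{k=1}^{95} k² = 95×96×191/6 = 290320
∑_{k=96}^{141} k² = 944371 - 290320 = 654051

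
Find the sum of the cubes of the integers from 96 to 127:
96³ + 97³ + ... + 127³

Use ∑_{k=1}^{n} k³ = [n(n+1)/2]², then subtract the first 95 terms.
∑_{k=1}^{127} k³ = [127×128/2]² = 8128² = 66064384
∑_{k=1}^{95} k³ = [95×96/2]² = 4560² = 20793600
∑_{k=96}^{127} k³ = 66064384 - 20793600 = 45270784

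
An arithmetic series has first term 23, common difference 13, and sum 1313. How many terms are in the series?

Using S = n/2 × [2a + (n-1)d]
1313 = n/2 × [2(23) + (n-1)(13)]
1313 = n/2 × [46 + 13n - 13]
2626 = n × [33 + 13n]
13n² + (33)n - 2626 = 0
Discriminant: Δ = (33)² - 4(13)(-2626) = 1089 + 136552 = 137641
√Δ = 371
n = [-(33) + √Δ] / (2·13) = (-33 + 371) / 26 = 338 / 26 = 13
(The negative root is discarded since n must be a positive integer.)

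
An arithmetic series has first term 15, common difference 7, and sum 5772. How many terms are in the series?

Using S = n/2 × [2a + (n-1)d]
5772 = n/2 × [2(15) + (n-1)(7)]
5772 = n/2 × [30 + 7n - 7]
11544 = n × [23 + 7n]
7n² + (23)n - 11544 = 0
Discriminant: Δ = (23)² - 4(7)(-11544) = 529 + 323232 = 323761
√Δ = 569
n = [-(23) + √Δ] / (2·7) = (-23 + 569) / 14 = 546 / 14 = 39
(The negative root is discarded since n must be a positive integer.)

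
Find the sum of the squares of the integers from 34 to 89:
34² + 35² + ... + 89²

Use ∑_{k=1}^{n} k² = n(n+1)(2n+1)/6, then subtract the first 33 terms.
∑_{k=1}^{89} k² = 89×90×179/6 = 238965
∑_{k=1}^{33} k² = 33×34×67/6 = 12529
∑_{k=34}^{89} k² = 238965 - 12529 = 226436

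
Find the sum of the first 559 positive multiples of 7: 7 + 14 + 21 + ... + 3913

Factor out 7: = 7(1 + 2 + ... + 559) = 7 × n(n+1)/2
= 7 × 559×560/2
= 7 × 156520
= 1095640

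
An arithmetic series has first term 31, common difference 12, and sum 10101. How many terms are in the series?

Using S = n/2 × [2a + (n-1)d]
10101 = n/2 × [2(31) + (n-1)(12)]
10101 = n/2 × [62 + 12n - 12]
20202 = n × [50 + 12n]
12n² + (50)n - 20202 = 0
Discriminant: Δ = (50)² - 4(12)(-20202) = 2500 + 969696 = 972196
√Δ = 986
n = [-(50) + √Δ] / (2·12) = (-50 + 986) / 24 = 936 / 24 = 39
(The negative root is discarded since n must be a positive integer.)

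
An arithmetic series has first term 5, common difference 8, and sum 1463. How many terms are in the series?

Using S = n/2 × [2a + (n-1)d]
1463 = n/2 × [2(5) + (n-1)(8)]
1463 = n/2 × [10 + 8n - 8]
2926 = n × [2 + 8n]
8n² + (2)n - 2926 = 0
Discriminant: Δ = (2)² - 4(8)(-2926) = 4 + 93632 = 93636
√Δ = 306
n = [-(2) + √Δ] / (2·8) = (-2 + 306) / 16 = 304 / 16 = 19
(The negative root is discarded since n must be a positive integer.)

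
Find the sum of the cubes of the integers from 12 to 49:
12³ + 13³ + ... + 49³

Use ∑_{k=1}^{n} k³ = [n(n+1)/2]², then subtract the first 11 terms.
∑_{k=1}^{49} k³ = [49×50/2]² = 1225² = 1500625
∑_{k=1}^{11} k³ = [11×12/2]² = 66² = 4356
∑_{k=12}^{49} k³ = 1500625 - 4356 = 1496269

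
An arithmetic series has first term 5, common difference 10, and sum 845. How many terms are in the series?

Using S = n/2 × [2a + (n-1)d]
845 = n/2 × [2(5) + (n-1)(10)]
845 = n/2 × [10 + 10n - 10]
1690 = n × [0 + 10n]
10n² + (0)n - 1690 = 0
Discriminant: Δ = (0)² - 4(10)(-1690) = 0 + 67600 = 67600
√Δ = 260
n = [-(0) + √Δ] / (2·10) = (0 + 260) / 20 = 260 / 20 = 13
(The negative root is discarded since n must be a positive integer.)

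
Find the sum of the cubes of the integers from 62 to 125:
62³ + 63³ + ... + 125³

Use ∑_{k=1}^{n} k³ = [n(n+1)/2]², then subtract the first 61 terms.
∑_{k=1}^{125} k³ = [125×126/2]² = 7875² = 62015625
∑_{k=1}^{61} k³ = [61×62/2]² = 1891² = 3575881
∑_{k=62}^{125} k³ = 62015625 - 3575881 = 58439744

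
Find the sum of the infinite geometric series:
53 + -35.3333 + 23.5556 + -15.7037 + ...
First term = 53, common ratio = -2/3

For |r| < 1, S = a / (1 - r)
S = 53 / (1 - (-2/3))
S = 53 / (5/3)
S = 159/5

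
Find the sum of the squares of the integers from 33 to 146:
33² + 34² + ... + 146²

Use ∑_{k=1}^{n} k² = n(n+1)(2n+1)/6, then subtract the first 32 terms.
∑_{k=1}^{146} k² = 146×147×293/6 = 1048061
∑_{k=1}^{32} k² = 32×33×65/6 = 11440
∑_{k=33}^{146} k² = 1048061 - 11440 = 1036621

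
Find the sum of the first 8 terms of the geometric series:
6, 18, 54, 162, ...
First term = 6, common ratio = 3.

Sₙ = a(1 - rⁿ) / (1 - r)
S_8 = 6(1 - 3^8) / (1 - 3)
S_8 = 6(1 - 6561) / (-2)
S_8 = 19680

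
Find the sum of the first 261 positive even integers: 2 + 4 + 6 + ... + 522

Sum of first n even numbers = n(n+1)
= 261×262
= 68382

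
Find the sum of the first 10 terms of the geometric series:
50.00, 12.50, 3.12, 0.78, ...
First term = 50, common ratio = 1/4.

Sₙ = a(1 - rⁿ) / (1 - r)
S_10 = 50(1 - (1/4)^10) / (1 - (1/4))
S_10 = 50(1 - (1/1048576)) / (3/4)
S_10 = 8738125/131072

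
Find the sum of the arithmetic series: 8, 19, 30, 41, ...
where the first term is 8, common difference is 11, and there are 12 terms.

Sₙ = n/2 × (first + last)
Last term = a + (n-1)d = 8 + (12-1)×11 = 129
S_12 = 12/2 × (8 + 129)
S_12 = 12/2 × 137 = 822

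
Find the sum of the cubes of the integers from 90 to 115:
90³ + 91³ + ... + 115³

Use ∑_{k=1}^{n} k³ = [n(n+1)/2]², then subtract the first 89 terms.
∑_{k=1}^{115} k³ = [115×116/2]² = 6670² = 44488900
∑_{k=1}^{89} k³ = [89×90/2]² = 4005² = 16040025
∑_{k=90}^{115} k³ = 44488900 - 16040025 = 28448875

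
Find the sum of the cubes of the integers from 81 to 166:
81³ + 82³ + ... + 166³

Use ∑_{k=1}^{n} k³ = [n(n+1)/2]², then subtract the first 80 terms.
∑_{k=1}^{166} k³ = [166×167/2]² = 13861² = 192127321
∑_{k=1}^{80} k³ = [80×81/2]² = 3240² = 10497600
∑_{k=81}^{166} k³ = 192127321 - 10497600 = 181629721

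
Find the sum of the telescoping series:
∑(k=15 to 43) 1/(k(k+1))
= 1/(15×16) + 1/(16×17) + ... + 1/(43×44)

Partial fractions: 1/(k(k+1)) = 1/k - 1/(k+1)
The series telescopes:
= (1/15 - 1/16) + (1/16 - 1/17) + ... + (1/43 - 1/44)
= 1/15 - 1/44
= 29/660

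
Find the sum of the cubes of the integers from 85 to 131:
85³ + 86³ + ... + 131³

Use ∑_{k=1}^{n} k³ = [n(n+1)/2]², then subtract the first 84 terms.
∑_{k=1}^{131} k³ = [131×132/2]² = 8646² = 74753316
∑_{k=1}^{84} k³ = [84×85/2]² = 3570² = 12744900
∑_{k=85}^{131} k³ = 74753316 - 12744900 = 62008416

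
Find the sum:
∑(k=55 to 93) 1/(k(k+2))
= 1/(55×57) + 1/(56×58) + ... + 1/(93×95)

Partial fractions: 1/(k(k+2)) = (1/2)[1/k - 1/(k+2)]
Telescoping leaves the first two and last two terms:
= (1/2)[1/55 + 1/56 - 1/94 - 1/95]
= 40911/5500880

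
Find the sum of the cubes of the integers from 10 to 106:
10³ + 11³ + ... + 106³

Use ∑_{k=1}^{n} k³ = [n(n+1)/2]², then subtract the first 9 terms.
∑_{k=1}^{106} k³ = [106×107/2]² = 5671² = 32160241
∑_{k=1}^{9} k³ = [9×10/2]² = 45² = 2025
∑_{k=10}^{106} k³ = 32160241 - 2025 = 32158216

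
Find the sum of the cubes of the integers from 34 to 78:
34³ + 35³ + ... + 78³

Use ∑_{k=1}^{n} k³ = [n(n+1)/2]², then subtract the first 33 terms.
∑_{k=1}^{78} k³ = [78×79/2]² = 3081² = 9492561
∑_{k=1}^{33} k³ = [33×34/2]² = 561² = 314721
∑_{k=34}^{78} k³ = 9492561 - 314721 = 9177840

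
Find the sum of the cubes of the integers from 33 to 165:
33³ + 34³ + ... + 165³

Use ∑_{k=1}^{n} k³ = [n(n+1)/2]², then subtract the first 32 terms.
∑_{k=1}^{165} k³ = [165×166/2]² = 13695² = 187553025
∑_{k=1}^{32} k³ = [32×33/2]² = 528² = 278784
∑_{k=33}^{165} k³ = 187553025 - 278784 = 187274241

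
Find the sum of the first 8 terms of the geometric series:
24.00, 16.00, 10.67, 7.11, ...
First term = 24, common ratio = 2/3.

Sₙ = a(1 - rⁿ) / (1 - r)
S_8 = 24(1 - (2/3)^8) / (1 - (2/3))
S_8 = 24(1 - (256/6561)) / (1/3)
S_8 = 50440/729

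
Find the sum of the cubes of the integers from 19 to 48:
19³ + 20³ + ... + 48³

Use ∑_{k=1}^{n} k³ = [n(n+1)/2]², then subtract the first 18 terms.
∑_{k=1}^{48} k³ = [48×49/2]² = 1176² = 1382976
∑_{k=1}^{18} k³ = [18×19/2]² = 171² = 29241
∑_{k=19}^{48} k³ = 1382976 - 29241 = 1353735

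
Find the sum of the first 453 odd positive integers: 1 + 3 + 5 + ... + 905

Sum of first n odd numbers = n²
= 453²
= 205209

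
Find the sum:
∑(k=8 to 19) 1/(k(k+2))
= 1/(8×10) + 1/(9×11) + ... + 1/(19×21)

Partial fractions: 1/(k(k+2)) = (1/2)[1/k - 1/(k+2)]
Telescoping leaves the first two and last two terms:
= (1/2)[1/8 + 1/9 - 1/20 - 1/21]
= 349/5040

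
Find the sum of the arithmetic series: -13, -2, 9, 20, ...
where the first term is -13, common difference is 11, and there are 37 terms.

Sₙ = n/2 × (first + last)
Last term = a + (n-1)d = -13 + (37-1)×11 = 383
S_37 = 37/2 × (-13 + 383)
S_37 = 37/2 × 370 = 6845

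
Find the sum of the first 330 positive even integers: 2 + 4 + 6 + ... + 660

Sum of first n even numbers = n(n+1)
= 330×331
= 109230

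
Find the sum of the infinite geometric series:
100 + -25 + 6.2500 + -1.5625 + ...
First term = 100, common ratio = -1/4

For |r| < 1, S = a / (1 - r)
S = 100 / (1 - (-1/4))
S = 100 / (5/4)
S = 80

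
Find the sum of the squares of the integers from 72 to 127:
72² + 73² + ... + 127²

Use ∑_{k=1}^{n} k² = n(n+1)(2n+1)/6, then subtract the first 71 terms.
∑_{k=1}^{127} k² = 127×128×255/6 = 690880
∑_{k=1}^{71} k² = 71×72×143/6 = 121836
∑_{k=72}^{127} k² = 690880 - 121836 = 569044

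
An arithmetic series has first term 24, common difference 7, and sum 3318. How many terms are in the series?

Using S = n/2 × [2a + (n-1)d]
3318 = n/2 × [2(24) + (n-1)(7)]
3318 = n/2 × [48 + 7n - 7]
6636 = n × [41 + 7n]
7n² + (41)n - 6636 = 0
Discriminant: Δ = (41)² - 4(7)(-6636) = 1681 + 185808 = 187489
√Δ = 433
n = [-(41) + √Δ] / (2·7) = (-41 + 433) / 14 = 392 / 14 = 28
(The negative root is discarded since n must be a positive integer.)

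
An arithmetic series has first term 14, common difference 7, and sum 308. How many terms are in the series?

Using S = n/2 × [2a + (n-1)d]
308 = n/2 × [2(14) + (n-1)(7)]
308 = n/2 × [28 + 7n - 7]
616 = n × [21 + 7n]
7n² + (21)n - 616 = 0
Discriminant: Δ = (21)² - 4(7)(-616) = 441 + 17248 = 17689
√Δ = 133
n = [-(21) + √Δ] / (2·7) = (-21 + 133) / 14 = 112 / 14 = 8
(The negative root is discarded since n must be a positive integer.)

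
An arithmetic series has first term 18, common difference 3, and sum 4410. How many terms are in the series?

Using S = n/2 × [2a + (n-1)d]
4410 = n/2 × [2(18) + (n-1)(3)]
4410 = n/2 × [36 + 3n - 3]
8820 = n × [33 + 3n]
3n² + (33)n - 8820 = 0
Discriminant: Δ = (33)² - 4(3)(-8820) = 1089 + 105840 = 106929
√Δ = 327
n = [-(33) + √Δ] / (2·3) = (-33 + 327) / 6 = 294 / 6 = 49
(The negative root is discarded since n must be a positive integer.)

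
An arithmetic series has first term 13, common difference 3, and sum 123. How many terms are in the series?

Using S = n/2 × [2a + (n-1)d]
123 = n/2 × [2(13) + (n-1)(3)]
123 = n/2 × [26 + 3n - 3]
246 = n × [23 + 3n]
3n² + (23)n - 246 = 0
Discriminant: Δ = (23)² - 4(3)(-246) = 529 + 2952 = 3481
√Δ = 59
n = [-(23) + √Δ] / (2·3) = (-23 + 59) / 6 = 36 / 6 = 6
(The negative root is discarded since n must be a positive integer.)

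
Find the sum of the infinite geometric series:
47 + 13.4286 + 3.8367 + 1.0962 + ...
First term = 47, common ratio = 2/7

For |r| < 1, S = a / (1 - r)
S = 47 / (1 - (2/7))
S = 47 / (5/7)
S = 329/5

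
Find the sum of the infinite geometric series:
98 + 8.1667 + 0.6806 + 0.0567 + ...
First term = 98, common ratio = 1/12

For |r| < 1, S = a / (1 - r)
S = 98 / (1 - (1/12))
S = 98 / (11/12)
S = 1176/11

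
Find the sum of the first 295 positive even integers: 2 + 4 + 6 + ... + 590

Sum of first n even numbers = n(n+1)
= 295×296
= 87320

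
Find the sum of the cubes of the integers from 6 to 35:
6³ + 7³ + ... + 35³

Use ∑_{k=1}^{n} k³ = [n(n+1)/2]², then subtract the first 5 terms.
∑_{k=1}^{35} k³ = [35×36/2]² = 630² = 396900
∑_{k=1}^{5} k³ = [5×6/2]² = 15² = 225
∑_{k=6}^{35} k³ = 396900 - 225 = 396675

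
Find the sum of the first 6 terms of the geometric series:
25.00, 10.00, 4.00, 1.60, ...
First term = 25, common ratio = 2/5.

Sₙ = a(1 - rⁿ) / (1 - r)
S_6 = 25(1 - (2/5)^6) / (1 - (2/5))
S_6 = 25(1 - (64/15625)) / (3/5)
S_6 = 5187/125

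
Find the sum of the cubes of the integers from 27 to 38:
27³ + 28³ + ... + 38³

Use ∑_{k=1}^{n} k³ = [n(n+1)/2]², then subtract the first 26 terms.
∑_{k=1}^{38} k³ = [38×39/2]² = 741² = 549081
∑_{k=1}^{26} k³ = [26×27/2]² = 351² = 123201
∑_{k=27}^{38} k³ = 549081 - 123201 = 425880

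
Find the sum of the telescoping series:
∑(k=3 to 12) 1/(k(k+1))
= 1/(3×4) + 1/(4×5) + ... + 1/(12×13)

Partial fractions: 1/(k(k+1)) = 1/k - 1/(k+1)
The series telescopes:
= (1/3 - 1/4) + (1/4 - 1/5) + ... + (1/12 - 1/13)
= 1/3 - 1/13
= 10/39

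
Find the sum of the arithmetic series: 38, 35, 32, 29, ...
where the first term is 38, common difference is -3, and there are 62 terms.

Sₙ = n/2 × (first + last)
Last term = a + (n-1)d = 38 + (62-1)×(-3) = -145
S_62 = 62/2 × (38 + (-145))
S_62 = 62/2 × (-107) = -3317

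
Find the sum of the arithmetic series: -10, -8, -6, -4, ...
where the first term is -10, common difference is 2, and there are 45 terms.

Sₙ = n/2 × (first + last)
Last term = a + (n-1)d = -10 + (45-1)×2 = 78
S_45 = 45/2 × (-10 + 78)
S_45 = 45/2 × 68 = 1530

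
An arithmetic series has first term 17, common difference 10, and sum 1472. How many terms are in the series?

Using S = n/2 × [2a + (n-1)d]
1472 = n/2 × [2(17) + (n-1)(10)]
1472 = n/2 × [34 + 10n - 10]
2944 = n × [24 + 10n]
10n² + (24)n - 2944 = 0
Discriminant: Δ = (24)² - 4(10)(-2944) = 576 + 117760 = 118336
√Δ = 344
n = [-(24) + √Δ] / (2·10) = (-24 + 344) / 20 = 320 / 20 = 16
(The negative root is discarded since n must be a positive integer.)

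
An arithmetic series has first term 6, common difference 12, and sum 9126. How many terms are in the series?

Using S = n/2 × [2a + (n-1)d]
9126 = n/2 × [2(6) + (n-1)(12)]
9126 = n/2 × [12 + 12n - 12]
18252 = n × [0 + 12n]
12n² + (0)n - 18252 = 0
Discriminant: Δ = (0)² - 4(12)(-18252) = 0 + 876096 = 876096
√Δ = 936
n = [-(0) + √Δ] / (2·12) = (0 + 936) / 24 = 936 / 24 = 39
(The negative root is discarded since n must be a positive integer.)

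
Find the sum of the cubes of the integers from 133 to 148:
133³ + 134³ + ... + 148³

Use ∑_{k=1}^{n} k³ = [n(n+1)/2]², then subtract the first 132 terms.
∑_{k=1}^{148} k³ = [148×149/2]² = 11026² = 121572676
∑_{k=1}^{132} k³ = [132×133/2]² = 8778² = 77053284
∑_{k=133}^{148} k³ = 121572676 - 77053284 = 44519392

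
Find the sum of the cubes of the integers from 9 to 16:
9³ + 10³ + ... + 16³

Use ∑_{k=1}^{n} k³ = [n(n+1)/2]², then subtract the first 8 terms.
∑_{k=1}^{16} k³ = [16×17/2]² = 136² = 18496
∑_{k=1}^{8} k³ = [8×9/2]² = 36² = 1296
∑_{k=9}^{16} k³ = 18496 - 1296 = 17200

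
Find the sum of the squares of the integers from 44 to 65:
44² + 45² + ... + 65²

Use ∑_{k=1}^{n} k² = n(n+1)(2n+1)/6, then subtract the first 43 terms.
∑_{k=1}^{65} k² = 65×66×131/6 = 93665
∑_{k=1}^{43} k² = 43×44×87/6 = 27434
∑_{k=44}^{65} k² = 93665 - 27434 = 66231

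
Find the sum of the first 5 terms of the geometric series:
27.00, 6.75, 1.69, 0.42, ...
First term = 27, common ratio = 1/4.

Sₙ = a(1 - rⁿ) / (1 - r)
S_5 = 27(1 - (1/4)^5) / (1 - (1/4))
S_5 = 27(1 - (1/1024)) / (3/4)
S_5 = 9207/256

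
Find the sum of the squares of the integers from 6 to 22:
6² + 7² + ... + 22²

Use ∑_{k=1}^{n} k² = n(n+1)(2n+1)/6, then subtract the first 5 terms.
∑_{k=1}^{22} k² = 22×23×45/6 = 3795
∑_{k=1}^{5} k² = 5×6×11/6 = 55
∑_{k=6}^{22} k² = 3795 - 55 = 3740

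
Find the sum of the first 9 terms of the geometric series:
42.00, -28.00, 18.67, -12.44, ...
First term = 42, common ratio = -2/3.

Sₙ = a(1 - rⁿ) / (1 - r)
S_9 = 42(1 - (-2/3)^9) / (1 - (-2/3))
S_9 = 42(1 - (-512/19683)) / (5/3)
S_9 = 56546/2187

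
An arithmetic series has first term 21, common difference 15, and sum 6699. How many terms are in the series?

Using S = n/2 × [2a + (n-1)d]
6699 = n/2 × [2(21) + (n-1)(15)]
6699 = n/2 × [42 + 15n - 15]
13398 = n × [27 + 15n]
15n² + (27)n - 13398 = 0
Discriminant: Δ = (27)² - 4(15)(-13398) = 729 + 803880 = 804609
√Δ = 897
n = [-(27) + √Δ] / (2·15) = (-27 + 897) / 30 = 870 / 30 = 29
(The negative root is discarded since n must be a positive integer.)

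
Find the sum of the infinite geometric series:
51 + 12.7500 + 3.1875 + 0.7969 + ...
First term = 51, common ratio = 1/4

For |r| < 1, S = a / (1 - r)
S = 51 / (1 - (1/4))
S = 51 / (3/4)
S = 68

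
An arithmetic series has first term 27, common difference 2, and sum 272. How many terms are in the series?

Using S = n/2 × [2a + (n-1)d]
272 = n/2 × [2(27) + (n-1)(2)]
272 = n/2 × [54 + 2n - 2]
544 = n × [52 + 2n]
2n² + (52)n - 544 = 0
Discriminant: Δ = (52)² - 4(2)(-544) = 2704 + 4352 = 7056
√Δ = 84
n = [-(52) + √Δ] / (2·2) = (-52 + 84) / 4 = 32 / 4 = 8
(The negative root is discarded since n must be a positive integer.)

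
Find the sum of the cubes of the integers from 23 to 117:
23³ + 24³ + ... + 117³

Use ∑_{k=1}^{n} k³ = [n(n+1)/2]², then subtract the first 22 terms.
∑_{k=1}^{117} k³ = [117×118/2]² = 6903² = 47651409
∑_{k=1}^{22} k³ = [22×23/2]² = 253² = 64009
∑_{k=23}^{117} k³ = 47651409 - 64009 = 47587400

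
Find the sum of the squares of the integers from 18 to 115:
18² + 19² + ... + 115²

Use ∑_{k=1}^{n} k² = n(n+1)(2n+1)/6, then subtract the first 17 terms.
∑_{k=1}^{115} k² = 115×116×231/6 = 513590
∑_{k=1}^{17} k² = 17×18×35/6 = 1785
∑_{k=18}^{115} k² = 513590 - 1785 = 511805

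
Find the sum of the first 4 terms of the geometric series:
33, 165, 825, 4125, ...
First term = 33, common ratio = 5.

Sₙ = a(1 - rⁿ) / (1 - r)
S_4 = 33(1 - 5^4) / (1 - 5)
S_4 = 33(1 - 625) / (-4)
S_4 = 5148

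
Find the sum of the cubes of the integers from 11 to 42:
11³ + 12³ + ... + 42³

Use ∑_{k=1}^{n} k³ = [n(n+1)/2]², then subtract the first 10 terms.
∑_{k=1}^{42} k³ = [42×43/2]² = 903² = 815409
∑_{k=1}^{10} k³ = [10×11/2]² = 55² = 3025
∑_{k=11}^{42} k³ = 815409 - 3025 = 812384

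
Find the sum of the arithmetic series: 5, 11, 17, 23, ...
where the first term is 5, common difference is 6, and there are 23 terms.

Sₙ = n/2 × (first + last)
Last term = a + (n-1)d = 5 + (23-1)×6 = 137
S_23 = 23/2 × (5 + 137)
S_23 = 23/2 × 142 = 1633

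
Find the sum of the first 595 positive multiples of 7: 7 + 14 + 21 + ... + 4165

Factor out 7: = 7(1 + 2 + ... + 595) = 7 × n(n+1)/2
= 7 × 595×596/2
= 7 × 177310
= 1241170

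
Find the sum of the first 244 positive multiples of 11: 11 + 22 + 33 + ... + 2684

Factor out 11: = 11(1 + 2 + ... + 244) = 11 × n(n+1)/2
= 11 × 244×245/2
= 11 × 29890
= 328790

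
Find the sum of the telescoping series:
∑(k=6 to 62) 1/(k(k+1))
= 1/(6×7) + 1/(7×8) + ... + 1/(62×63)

Partial fractions: 1/(k(k+1)) = 1/k - 1/(k+1)
The series telescopes:
= (1/6 - 1/7) + (1/7 - 1/8) + ... + (1/62 - 1/63)
= 1/6 - 1/63
= 19/126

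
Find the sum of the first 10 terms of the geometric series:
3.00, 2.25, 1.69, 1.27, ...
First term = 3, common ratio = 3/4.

Sₙ = a(1 - rⁿ) / (1 - r)
S_10 = 3(1 - (3/4)^10) / (1 - (3/4))
S_10 = 3(1 - (59049/1048576)) / (1/4)
S_10 = 2968581/262144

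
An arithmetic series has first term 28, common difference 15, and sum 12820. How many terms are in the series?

Using S = n/2 × [2a + (n-1)d]
12820 = n/2 × [2(28) + (n-1)(15)]
12820 = n/2 × [56 + 15n - 15]
25640 = n × [41 + 15n]
15n² + (41)n - 25640 = 0
Discriminant: Δ = (41)² - 4(15)(-25640) = 1681 + 1538400 = 1540081
√Δ = 1241
n = [-(41) + √Δ] / (2·15) = (-41 + 1241) / 30 = 1200 / 30 = 40
(The negative root is discarded since n must be a positive integer.)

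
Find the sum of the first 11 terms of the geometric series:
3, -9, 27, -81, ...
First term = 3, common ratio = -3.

Sₙ = a(1 - rⁿ) / (1 - r)
S_11 = 3(1 - (-3)^11) / (1 - (-3))
S_11 = 3(1 - (-177147)) / (4)
S_11 = 132861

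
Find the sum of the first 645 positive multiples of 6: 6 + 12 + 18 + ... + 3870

Factor out 6: = 6(1 + 2 + ... + 645) = 6 × n(n+1)/2
= 6 × 645×646/2
= 6 × 208335
= 1250010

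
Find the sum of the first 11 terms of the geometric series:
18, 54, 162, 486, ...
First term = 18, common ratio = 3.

Sₙ = a(1 - rⁿ) / (1 - r)
S_11 = 18(1 - 3^11) / (1 - 3)
S_11 = 18(1 - 177147) / (-2)
S_11 = 1594314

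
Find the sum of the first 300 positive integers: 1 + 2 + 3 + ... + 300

Formula: ∑k = n(n+1)/2
= 300×301/2
= 90300/2
= 45150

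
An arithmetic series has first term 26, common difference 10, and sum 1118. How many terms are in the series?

Using S = n/2 × [2a + (n-1)d]
1118 = n/2 × [2(26) + (n-1)(10)]
1118 = n/2 × [52 + 10n - 10]
2236 = n × [42 + 10n]
10n² + (42)n - 2236 = 0
Discriminant: Δ = (42)² - 4(10)(-2236) = 1764 + 89440 = 91204
√Δ = 302
n = [-(42) + √Δ] / (2·10) = (-42 + 302) / 20 = 260 / 20 = 13
(The negative root is discarded since n must be a positive integer.)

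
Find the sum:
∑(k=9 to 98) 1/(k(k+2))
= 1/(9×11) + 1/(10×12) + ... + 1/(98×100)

Partial fractions: 1/(k(k+2)) = (1/2)[1/k - 1/(k+2)]
Telescoping leaves the first two and last two terms:
= (1/2)[1/9 + 1/10 - 1/99 - 1/100]
= 1891/19800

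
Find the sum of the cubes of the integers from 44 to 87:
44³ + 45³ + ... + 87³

Use ∑_{k=1}^{n} k³ = [n(n+1)/2]², then subtract the first 43 terms.
∑_{k=1}^{87} k³ = [87×88/2]² = 3828² = 14653584
∑_{k=1}^{43} k³ = [43×44/2]² = 946² = 894916
∑_{k=44}^{87} k³ = 14653584 - 894916 = 13758668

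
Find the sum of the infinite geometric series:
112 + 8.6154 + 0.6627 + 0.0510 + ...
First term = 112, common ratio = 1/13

For |r| < 1, S = a / (1 - r)
S = 112 / (1 - (1/13))
S = 112 / (12/13)
S = 364/3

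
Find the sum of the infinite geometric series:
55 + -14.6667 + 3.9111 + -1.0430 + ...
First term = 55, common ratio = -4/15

For |r| < 1, S = a / (1 - r)
S = 55 / (1 - (-4/15))
S = 55 / (19/15)
S = 825/19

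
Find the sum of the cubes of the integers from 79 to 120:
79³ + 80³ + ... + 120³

Use ∑_{k=1}^{n} k³ = [n(n+1)/2]², then subtract the first 78 terms.
∑_{k=1}^{120} k³ = [120×121/2]² = 7260² = 52707600
∑_{k=1}^{78} k³ = [78×79/2]² = 3081² = 9492561
∑_{k=79}^{120} k³ = 52707600 - 9492561 = 43215039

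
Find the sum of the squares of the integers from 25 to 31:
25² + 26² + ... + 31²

Use ∑_{k=1}^{n} k² = n(n+1)(2n+1)/6, then subtract the first 24 terms.
∑_{k=1}^{31} k² = 31×32×63/6 = 10416
∑_{k=1}^{24} k² = 24×25×49/6 = 4900
∑_{k=25}^{31} k² = 10416 - 4900 = 5516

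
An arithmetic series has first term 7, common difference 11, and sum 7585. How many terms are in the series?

Using S = n/2 × [2a + (n-1)d]
7585 = n/2 × [2(7) + (n-1)(11)]
7585 = n/2 × [14 + 11n - 11]
15170 = n × [3 + 11n]
11n² + (3)n - 15170 = 0
Discriminant: Δ = (3)² - 4(11)(-15170) = 9 + 667480 = 667489
√Δ = 817
n = [-(3) + √Δ] / (2·11) = (-3 + 817) / 22 = 814 / 22 = 37
(The negative root is discarded since n must be a positive integer.)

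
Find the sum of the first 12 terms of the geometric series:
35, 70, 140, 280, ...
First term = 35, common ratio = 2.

Sₙ = a(1 - rⁿ) / (1 - r)
S_12 = 35(1 - 2^12) / (1 - 2)
S_12 = 35(1 - 4096) / (-1)
S_12 = 143325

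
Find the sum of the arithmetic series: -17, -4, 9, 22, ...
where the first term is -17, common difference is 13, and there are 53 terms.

Sₙ = n/2 × (first + last)
Last term = a + (n-1)d = -17 + (53-1)×13 = 659
S_53 = 53/2 × (-17 + 659)
S_53 = 53/2 × 642 = 17013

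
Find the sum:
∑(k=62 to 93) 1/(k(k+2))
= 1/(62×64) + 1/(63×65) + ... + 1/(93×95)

Partial fractions: 1/(k(k+2)) = (1/2)[1/k - 1/(k+2)]
Telescoping leaves the first two and last two terms:
= (1/2)[1/62 + 1/63 - 1/94 - 1/95]
= 47252/8720145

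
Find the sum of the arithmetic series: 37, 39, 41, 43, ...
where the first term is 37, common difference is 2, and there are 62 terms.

Sₙ = n/2 × (first + last)
Last term = a + (n-1)d = 37 + (62-1)×2 = 159
S_62 = 62/2 × (37 + 159)
S_62 = 62/2 × 196 = 6076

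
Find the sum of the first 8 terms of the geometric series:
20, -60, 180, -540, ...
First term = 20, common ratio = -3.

Sₙ = a(1 - rⁿ) / (1 - r)
S_8 = 20(1 - (-3)^8) / (1 - (-3))
S_8 = 20(1 - 6561) / (4)
S_8 = -32800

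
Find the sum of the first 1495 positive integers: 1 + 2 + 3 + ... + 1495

Formula: ∑k = n(n+1)/2
= 1495×1496/2
= 2236520/2
= 1118260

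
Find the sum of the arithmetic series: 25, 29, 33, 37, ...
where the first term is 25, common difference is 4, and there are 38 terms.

Sₙ = n/2 × (first + last)
Last term = a + (n-1)d = 25 + (38-1)×4 = 173
S_38 = 38/2 × (25 + 173)
S_38 = 38/2 × 198 = 3762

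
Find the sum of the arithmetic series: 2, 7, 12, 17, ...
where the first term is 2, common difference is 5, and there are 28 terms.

Sₙ = n/2 × (first + last)
Last term = a + (n-1)d = 2 + (28-1)×5 = 137
S_28 = 28/2 × (2 + 137)
S_28 = 28/2 × 139 = 1946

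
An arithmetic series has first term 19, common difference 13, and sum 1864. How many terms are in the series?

Using S = n/2 × [2a + (n-1)d]
1864 = n/2 × [2(19) + (n-1)(13)]
1864 = n/2 × [38 + 13n - 13]
3728 = n × [25 + 13n]
13n² + (25)n - 3728 = 0
Discriminant: Δ = (25)² - 4(13)(-3728) = 625 + 193856 = 194481
√Δ = 441
n = [-(25) + √Δ] / (2·13) = (-25 + 441) / 26 = 416 / 26 = 16
(The negative root is discarded since n must be a positive integer.)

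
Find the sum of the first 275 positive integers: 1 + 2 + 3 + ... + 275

Formula: ∑k = n(n+1)/2
= 275×276/2
= 75900/2
= 37950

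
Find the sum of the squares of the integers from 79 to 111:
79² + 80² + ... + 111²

Use ∑_{k=1}^{n} k² = n(n+1)(2n+1)/6, then subtract the first 78 terms.
∑_{k=1}^{111} k² = 111×112×223/6 = 462056
∑_{k=1}^{78} k² = 78×79×157/6 = 161239
∑_{k=79}^{111} k² = 462056 - 161239 = 300817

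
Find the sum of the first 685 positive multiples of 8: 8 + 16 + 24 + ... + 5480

Factor out 8: = 8(1 + 2 + ... + 685) = 8 × n(n+1)/2
= 8 × 685×686/2
= 8 × 234955
= 1879640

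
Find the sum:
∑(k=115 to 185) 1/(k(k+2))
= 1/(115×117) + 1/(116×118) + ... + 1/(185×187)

Partial fractions: 1/(k(k+2)) = (1/2)[1/k - 1/(k+2)]
Telescoping leaves the first two and last two terms:
= (1/2)[1/115 + 1/116 - 1/186 - 1/187]
= 1529411/463991880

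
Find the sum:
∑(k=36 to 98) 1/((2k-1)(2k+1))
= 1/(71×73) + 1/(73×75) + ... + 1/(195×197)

Partial fractions: 1/((2k-1)(2k+1)) = (1/2)[1/(2k-1) - 1/(2k+1)]
The series telescopes:
= (1/2)[1/71 - 1/197]
= 63/13987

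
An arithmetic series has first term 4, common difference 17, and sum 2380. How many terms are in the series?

Using S = n/2 × [2a + (n-1)d]
2380 = n/2 × [2(4) + (n-1)(17)]
2380 = n/2 × [8 + 17n - 17]
4760 = n × [-9 + 17n]
17n² + (-9)n - 4760 = 0
Discriminant: Δ = (-9)² - 4(17)(-4760) = 81 + 323680 = 323761
√Δ = 569
n = [-(-9) + √Δ] / (2·17) = (9 + 569) / 34 = 578 / 34 = 17
(The negative root is discarded since n must be a positive integer.)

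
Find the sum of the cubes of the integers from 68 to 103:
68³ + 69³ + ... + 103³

Use ∑_{k=1}^{n} k³ = [n(n+1)/2]², then subtract the first 67 terms.
∑_{k=1}^{103} k³ = [103×104/2]² = 5356² = 28686736
∑_{k=1}^{67} k³ = [67×68/2]² = 2278² = 5189284
∑_{k=68}^{103} k³ = 28686736 - 5189284 = 23497452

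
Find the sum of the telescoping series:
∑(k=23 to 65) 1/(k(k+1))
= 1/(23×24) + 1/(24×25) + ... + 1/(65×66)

Partial fractions: 1/(k(k+1)) = 1/k - 1/(k+1)
The series telescopes:
= (1/23 - 1/24) + (1/24 - 1/25) + ... + (1/65 - 1/66)
= 1/23 - 1/66
= 43/1518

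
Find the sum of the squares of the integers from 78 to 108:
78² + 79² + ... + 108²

Use ∑_{k=1}^{n} k² = n(n+1)(2n+1)/6, then subtract the first 77 terms.
∑_{k=1}^{108} k² = 108×109×217/6 = 425754
∑_{k=1}^{77} k² = 77×78×155/6 = 155155
∑_{k=78}^{108} k² = 425754 - 155155 = 270599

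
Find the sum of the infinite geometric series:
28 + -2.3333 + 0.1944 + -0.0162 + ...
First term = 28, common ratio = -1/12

For |r| < 1, S = a / (1 - r)
S = 28 / (1 - (-1/12))
S = 28 / (13/12)
S = 336/13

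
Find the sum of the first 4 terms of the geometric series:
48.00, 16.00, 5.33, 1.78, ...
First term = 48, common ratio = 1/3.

Sₙ = a(1 - rⁿ) / (1 - r)
S_4 = 48(1 - (1/3)^4) / (1 - (1/3))
S_4 = 48(1 - (1/81)) / (2/3)
S_4 = 640/9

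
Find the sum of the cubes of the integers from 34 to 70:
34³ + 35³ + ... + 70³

Use ∑_{k=1}^{n} k³ = [n(n+1)/2]², then subtract the first 33 terms.
∑_{k=1}^{70} k³ = [70×71/2]² = 2485² = 6175225
∑_{k=1}^{33} k³ = [33×34/2]² = 561² = 314721
∑_{k=34}^{70} k³ = 6175225 - 314721 = 5860504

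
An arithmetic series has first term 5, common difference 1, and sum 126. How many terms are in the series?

Using S = n/2 × [2a + (n-1)d]
126 = n/2 × [2(5) + (n-1)(1)]
126 = n/2 × [10 + 1n - 1]
252 = n × [9 + 1n]
1n² + (9)n - 252 = 0
Discriminant: Δ = (9)² - 4(1)(-252) = 81 + 1008 = 1089
√Δ = 33
n = [-(9) + √Δ] / (2·1) = (-9 + 33) / 2 = 24 / 2 = 12
(The negative root is discarded since n must be a positive integer.)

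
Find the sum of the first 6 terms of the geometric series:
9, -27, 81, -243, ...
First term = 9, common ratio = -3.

Sₙ = a(1 - rⁿ) / (1 - r)
S_6 = 9(1 - (-3)^6) / (1 - (-3))
S_6 = 9(1 - 729) / (4)
S_6 = -1638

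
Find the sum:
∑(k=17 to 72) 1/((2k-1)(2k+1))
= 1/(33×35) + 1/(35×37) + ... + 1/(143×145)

Partial fractions: 1/((2k-1)(2k+1)) = (1/2)[1/(2k-1) - 1/(2k+1)]
The series telescopes:
= (1/2)[1/33 - 1/145]
= 56/4785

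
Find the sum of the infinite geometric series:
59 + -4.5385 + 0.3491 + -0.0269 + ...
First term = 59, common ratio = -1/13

For |r| < 1, S = a / (1 - r)
S = 59 / (1 - (-1/13))
S = 59 / (14/13)
S = 767/14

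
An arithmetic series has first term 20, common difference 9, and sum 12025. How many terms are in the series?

Using S = n/2 × [2a + (n-1)d]
12025 = n/2 × [2(20) + (n-1)(9)]
12025 = n/2 × [40 + 9n - 9]
24050 = n × [31 + 9n]
9n² + (31)n - 24050 = 0
Discriminant: Δ = (31)² - 4(9)(-24050) = 961 + 865800 = 866761
√Δ = 931
n = [-(31) + √Δ] / (2·9) = (-31 + 931) / 18 = 900 / 18 = 50
(The negative root is discarded since n must be a positive integer.)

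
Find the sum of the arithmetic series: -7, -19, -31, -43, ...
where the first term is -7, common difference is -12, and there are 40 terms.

Sₙ = n/2 × (first + last)
Last term = a + (n-1)d = -7 + (40-1)×(-12) = -475
S_40 = 40/2 × (-7 + (-475))
S_40 = 40/2 × (-482) = -9640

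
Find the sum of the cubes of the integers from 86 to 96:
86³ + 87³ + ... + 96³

Use ∑_{k=1}^{n} k³ = [n(n+1)/2]², then subtract the first 85 terms.
∑_{k=1}^{96} k³ = [96×97/2]² = 4656² = 21678336
∑_{k=1}^{85} k³ = [85×86/2]² = 3655² = 13359025
∑_{k=86}^{96} k³ = 21678336 - 13359025 = 8319311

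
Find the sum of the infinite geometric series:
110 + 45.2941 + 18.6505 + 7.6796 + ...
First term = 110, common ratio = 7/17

For |r| < 1, S = a / (1 - r)
S = 110 / (1 - (7/17))
S = 110 / (10/17)
S = 187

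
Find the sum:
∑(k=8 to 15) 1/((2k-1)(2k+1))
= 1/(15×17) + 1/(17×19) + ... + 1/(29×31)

Partial fractions: 1/((2k-1)(2k+1)) = (1/2)[1/(2k-1) - 1/(2k+1)]
The series telescopes:
= (1/2)[1/15 - 1/31]
= 8/465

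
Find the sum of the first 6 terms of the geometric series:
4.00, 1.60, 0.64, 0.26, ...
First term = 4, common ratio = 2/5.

Sₙ = a(1 - rⁿ) / (1 - r)
S_6 = 4(1 - (2/5)^6) / (1 - (2/5))
S_6 = 4(1 - (64/15625)) / (3/5)
S_6 = 20748/3125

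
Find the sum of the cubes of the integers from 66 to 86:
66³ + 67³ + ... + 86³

Use ∑_{k=1}^{n} k³ = [n(n+1)/2]², then subtract the first 65 terms.
∑_{k=1}^{86} k³ = [86×87/2]² = 3741² = 13995081
∑_{k=1}^{65} k³ = [65×66/2]² = 2145² = 4601025
∑_{k=66}^{86} k³ = 13995081 - 4601025 = 9394056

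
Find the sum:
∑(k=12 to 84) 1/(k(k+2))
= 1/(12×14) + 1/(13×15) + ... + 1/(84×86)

Partial fractions: 1/(k(k+2)) = (1/2)[1/k - 1/(k+2)]
Telescoping leaves the first two and last two terms:
= (1/2)[1/12 + 1/13 - 1/85 - 1/86]
= 78037/1140360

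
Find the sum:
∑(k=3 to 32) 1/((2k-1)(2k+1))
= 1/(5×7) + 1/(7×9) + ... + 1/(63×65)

Partial fractions: 1/((2k-1)(2k+1)) = (1/2)[1/(2k-1) - 1/(2k+1)]
The series telescopes:
= (1/2)[1/5 - 1/65]
= 6/65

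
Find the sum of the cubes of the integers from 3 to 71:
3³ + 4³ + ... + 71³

Use ∑_{k=1}^{n} k³ = [n(n+1)/2]², then subtract the first 2 terms.
∑_{k=1}^{71} k³ = [71×72/2]² = 2556² = 6533136
∑_{k=1}^{2} k³ = [2×3/2]² = 3² = 9
∑_{k=3}^{71} k³ = 6533136 - 9 = 6533127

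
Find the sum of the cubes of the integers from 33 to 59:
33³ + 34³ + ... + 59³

Use ∑_{k=1}^{n} k³ = [n(n+1)/2]², then subtract the first 32 terms.
∑_{k=1}^{59} k³ = [59×60/2]² = 1770² = 3132900
∑_{k=1}^{32} k³ = [32×33/2]² = 528² = 278784
∑_{k=33}^{59} k³ = 3132900 - 278784 = 2854116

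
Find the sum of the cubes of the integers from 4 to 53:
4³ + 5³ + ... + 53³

Use ∑_{k=1}^{n} k³ = [n(n+1)/2]², then subtract the first 3 terms.
∑_{k=1}^{53} k³ = [53×54/2]² = 1431² = 2047761
∑_{k=1}^{3} k³ = [3×4/2]² = 6² = 36
∑_{k=4}^{53} k³ = 2047761 - 36 = 2047725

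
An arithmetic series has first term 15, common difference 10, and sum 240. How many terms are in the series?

Using S = n/2 × [2a + (n-1)d]
240 = n/2 × [2(15) + (n-1)(10)]
240 = n/2 × [30 + 10n - 10]
480 = n × [20 + 10n]
10n² + (20)n - 480 = 0
Discriminant: Δ = (20)² - 4(10)(-480) = 400 + 19200 = 19600
√Δ = 140
n = [-(20) + √Δ] / (2·10) = (-20 + 140) / 20 = 120 / 20 = 6
(The negative root is discarded since n must be a positive integer.)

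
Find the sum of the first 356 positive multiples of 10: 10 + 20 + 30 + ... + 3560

Factor out 10: = 10(1 + 2 + ... + 356) = 10 × n(n+1)/2
= 10 × 356×357/2
= 10 × 63546
= 635460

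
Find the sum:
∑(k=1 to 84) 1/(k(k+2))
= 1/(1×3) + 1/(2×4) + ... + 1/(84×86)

Partial fractions: 1/(k(k+2)) = (1/2)[1/k - 1/(k+2)]
Telescoping leaves the first two and last two terms:
= (1/2)[1/1 + 1/2 - 1/85 - 1/86]
= 5397/7310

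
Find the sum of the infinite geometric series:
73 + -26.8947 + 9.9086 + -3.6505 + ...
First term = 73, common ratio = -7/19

For |r| < 1, S = a / (1 - r)
S = 73 / (1 - (-7/19))
S = 73 / (26/19)
S = 1387/26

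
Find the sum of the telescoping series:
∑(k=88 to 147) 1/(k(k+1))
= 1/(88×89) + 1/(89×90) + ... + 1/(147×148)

Partial fractions: 1/(k(k+1)) = 1/k - 1/(k+1)
The series telescopes:
= (1/88 - 1/89) + (1/89 - 1/90) + ... + (1/147 - 1/148)
= 1/88 - 1/148
= 15/3256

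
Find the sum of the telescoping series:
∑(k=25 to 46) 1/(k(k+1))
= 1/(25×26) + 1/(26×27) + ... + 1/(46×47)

Partial fractions: 1/(k(k+1)) = 1/k - 1/(k+1)
The series telescopes:
= (1/25 - 1/26) + (1/26 - 1/27) + ... + (1/46 - 1/47)
= 1/25 - 1/47
= 22/1175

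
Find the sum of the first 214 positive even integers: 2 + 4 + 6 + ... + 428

Sum of first n even numbers = n(n+1)
= 214×215
= 46010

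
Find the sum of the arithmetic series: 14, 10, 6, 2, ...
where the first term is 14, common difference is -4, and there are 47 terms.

Sₙ = n/2 × (first + last)
Last term = a + (n-1)d = 14 + (47-1)×(-4) = -170
S_47 = 47/2 × (14 + (-170))
S_47 = 47/2 × (-156) = -3666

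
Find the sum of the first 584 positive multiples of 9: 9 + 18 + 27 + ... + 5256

Factor out 9: = 9(1 + 2 + ... + 584) = 9 × n(n+1)/2
= 9 × 584×585/2
= 9 × 170820
= 1537380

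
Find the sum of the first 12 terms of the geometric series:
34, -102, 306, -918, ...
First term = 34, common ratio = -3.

Sₙ = a(1 - rⁿ) / (1 - r)
S_12 = 34(1 - (-3)^12) / (1 - (-3))
S_12 = 34(1 - 531441) / (4)
S_12 = -4517240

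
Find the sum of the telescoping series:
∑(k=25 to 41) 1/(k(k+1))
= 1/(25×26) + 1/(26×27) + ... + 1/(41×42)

Partial fractions: 1/(k(k+1)) = 1/k - 1/(k+1)
The series telescopes:
= (1/25 - 1/26) + (1/26 - 1/27) + ... + (1/41 - 1/42)
= 1/25 - 1/42
= 17/1050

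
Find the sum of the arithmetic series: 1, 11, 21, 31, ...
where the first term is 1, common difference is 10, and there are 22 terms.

Sₙ = n/2 × (first + last)
Last term = a + (n-1)d = 1 + (22-1)×10 = 211
S_22 = 22/2 × (1 + 211)
S_22 = 22/2 × 212 = 2332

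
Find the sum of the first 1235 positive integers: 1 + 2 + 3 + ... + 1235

Formula: ∑k = n(n+1)/2
= 1235×1236/2
= 1526460/2
= 763230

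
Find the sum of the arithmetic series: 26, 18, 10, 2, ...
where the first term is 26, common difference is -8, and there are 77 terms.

Sₙ = n/2 × (first + last)
Last term = a + (n-1)d = 26 + (77-1)×(-8) = -582
S_77 = 77/2 × (26 + (-582))
S_77 = 77/2 × (-556) = -21406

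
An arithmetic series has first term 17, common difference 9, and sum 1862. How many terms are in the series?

Using S = n/2 × [2a + (n-1)d]
1862 = n/2 × [2(17) + (n-1)(9)]
1862 = n/2 × [34 + 9n - 9]
3724 = n × [25 + 9n]
9n² + (25)n - 3724 = 0
Discriminant: Δ = (25)² - 4(9)(-3724) = 625 + 134064 = 134689
√Δ = 367
n = [-(25) + √Δ] / (2·9) = (-25 + 367) / 18 = 342 / 18 = 19
(The negative root is discarded since n must be a positive integer.)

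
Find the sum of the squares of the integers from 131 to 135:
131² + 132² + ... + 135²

Use ∑_{k=1}^{n} k² = n(n+1)(2n+1)/6, then subtract the first 130 terms.
∑_{k=1}^{135} k² = 135×136×271/6 = 829260
∑_{k=1}^{130} k² = 130×131×261/6 = 740805
∑_{k=131}^{135} k² = 829260 - 740805 = 88455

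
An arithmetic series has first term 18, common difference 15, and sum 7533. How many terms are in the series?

Using S = n/2 × [2a + (n-1)d]
7533 = n/2 × [2(18) + (n-1)(15)]
7533 = n/2 × [36 + 15n - 15]
15066 = n × [21 + 15n]
15n² + (21)n - 15066 = 0
Discriminant: Δ = (21)² - 4(15)(-15066) = 441 + 903960 = 904401
√Δ = 951
n = [-(21) + √Δ] / (2·15) = (-21 + 951) / 30 = 930 / 30 = 31
(The negative root is discarded since n must be a positive integer.)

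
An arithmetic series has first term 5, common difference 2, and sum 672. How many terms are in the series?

Using S = n/2 × [2a + (n-1)d]
672 = n/2 × [2(5) + (n-1)(2)]
672 = n/2 × [10 + 2n - 2]
1344 = n × [8 + 2n]
2n² + (8)n - 1344 = 0
Discriminant: Δ = (8)² - 4(2)(-1344) = 64 + 10752 = 10816
√Δ = 104
n = [-(8) + √Δ] / (2·2) = (-8 + 104) / 4 = 96 / 4 = 24
(The negative root is discarded since n must be a positive integer.)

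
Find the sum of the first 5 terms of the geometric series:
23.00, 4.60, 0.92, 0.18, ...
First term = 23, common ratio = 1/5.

Sₙ = a(1 - rⁿ) / (1 - r)
S_5 = 23(1 - (1/5)^5) / (1 - (1/5))
S_5 = 23(1 - (1/3125)) / (4/5)
S_5 = 17963/625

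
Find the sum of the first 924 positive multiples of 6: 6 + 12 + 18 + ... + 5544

Factor out 6: = 6(1 + 2 + ... + 924) = 6 × n(n+1)/2
= 6 × 924×925/2
= 6 × 427350
= 2564100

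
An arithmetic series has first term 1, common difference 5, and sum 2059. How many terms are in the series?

Using S = n/2 × [2a + (n-1)d]
2059 = n/2 × [2(1) + (n-1)(5)]
2059 = n/2 × [2 + 5n - 5]
4118 = n × [-3 + 5n]
5n² + (-3)n - 4118 = 0
Discriminant: Δ = (-3)² - 4(5)(-4118) = 9 + 82360 = 82369
√Δ = 287
n = [-(-3) + √Δ] / (2·5) = (3 + 287) / 10 = 290 / 10 = 29
(The negative root is discarded since n must be a positive integer.)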